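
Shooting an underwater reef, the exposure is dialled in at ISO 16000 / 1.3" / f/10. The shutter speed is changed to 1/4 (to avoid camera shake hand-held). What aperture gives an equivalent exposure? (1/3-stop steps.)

f/4.5

Shutter speed: 1.3 → 1 → 0.8 → 0.6 → 0.5 → 0.4 → 0.3 → 1/4 — 2 1/3 stops faster (darker).
Need 2 1/3 stops brighter from the aperture: f/10 → f/9 → f/8 → f/7.1 → f/6.3 → f/5.6 → f/5 → f/4.5.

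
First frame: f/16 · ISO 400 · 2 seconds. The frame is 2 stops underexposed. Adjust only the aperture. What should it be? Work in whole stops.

f/8

Underexposed by 2 stops → need 2 stops brighter.
Aperture: f/16 → f/11 → f/8.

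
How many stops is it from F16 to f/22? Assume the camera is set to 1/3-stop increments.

1 stop

f/16 → f/18 → f/20 → f/22 — count the steps: 3 third-stops = 1 stop.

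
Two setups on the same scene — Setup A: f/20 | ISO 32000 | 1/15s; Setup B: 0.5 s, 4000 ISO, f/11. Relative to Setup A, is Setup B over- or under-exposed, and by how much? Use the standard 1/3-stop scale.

1 2/3 stops brighter

Aperture: f/20 → f/18 → f/16 → f/14 → f/13 → f/11 — 1 2/3 stops wider (brighter).
Shutter speed: 1/15 → 1/13 → 1/10 → 1/8 → 1/6 → 1/5 → 1/4 → 0.3 → 0.4 → 0.5 — 3 stops slower (brighter).
ISO: 32000 → 25600 → 20000 → 16000 → 12800 → 10000 → 8000 → 6400 → 5000 → 4000 — 3 stops dropped (darker).
Net: +1 2/3 +3 −3 = +1 2/3 stops.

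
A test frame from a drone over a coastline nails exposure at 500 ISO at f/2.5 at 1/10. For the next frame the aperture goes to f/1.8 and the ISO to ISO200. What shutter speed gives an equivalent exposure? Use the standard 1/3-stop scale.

Aperture: f/2.5 → f/2.2 → f/2 → f/1.8 — 1 stop opened up (brighter).
ISO: 500 → 400 → 320 → 250 → 200 — 1 1/3 stops lower (darker).
Net change so far: 1/3 stop darker. Offset with the shutter speed: 1/10 → 1/8.

1/8s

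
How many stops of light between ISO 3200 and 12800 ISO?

2 stops

3200 → 6400 → 12800 — count the steps: 2 stops.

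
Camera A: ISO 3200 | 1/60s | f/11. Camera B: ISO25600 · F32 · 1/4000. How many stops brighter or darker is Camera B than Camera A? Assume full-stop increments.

Aperture: f/11 → f/16 → f/22 → f/32 — 3 stops smaller aperture (darker).
Shutter speed: 1/60 → 1/125 → 1/250 → 1/500 → 1/1000 → 1/2000 → 1/4000 — 6 stops shorter (darker).
ISO: 3200 → 6400 → 12800 → 25600 — 3 stops higher (brighter).
Net: −3 −6 +3 = −6 stops.

6 stops darker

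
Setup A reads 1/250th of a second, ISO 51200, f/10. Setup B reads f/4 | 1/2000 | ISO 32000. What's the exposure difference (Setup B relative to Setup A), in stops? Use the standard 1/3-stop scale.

1 stop darker

Aperture: f/10 → f/9 → f/8 → f/7.1 → f/6.3 → f/5.6 → f/5 → f/4.5 → f/4 — 2 2/3 stops opened up (brighter).
Shutter speed: 1/250 → 1/320 → 1/400 → 1/500 → 1/640 → 1/800 → 1/1000 → 1/1250 → 1/1600 → 1/2000 — 3 stops faster (darker).
ISO: 51200 → 40000 → 32000 — 2/3 stop dropped (darker).
Net: +2 2/3 −3 −2/3 = −1 stop.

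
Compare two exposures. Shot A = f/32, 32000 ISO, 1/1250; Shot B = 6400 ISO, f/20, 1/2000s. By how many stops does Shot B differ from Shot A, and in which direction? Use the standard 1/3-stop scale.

1 2/3 stops darker

Aperture: f/32 → f/29 → f/25 → f/22 → f/20 — 1 1/3 stops wider (brighter).
Shutter speed: 1/1250 → 1/1600 → 1/2000 — 2/3 stop faster (darker).
ISO: 32000 → 25600 → 20000 → 16000 → 12800 → 10000 → 8000 → 6400 — 2 1/3 stops dropped (darker).
Net: +1 1/3 −2/3 −2 1/3 = −1 2/3 stops.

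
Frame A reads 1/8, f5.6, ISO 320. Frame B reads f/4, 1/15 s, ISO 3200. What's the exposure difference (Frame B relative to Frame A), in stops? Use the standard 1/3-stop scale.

3 1/3 stops brighter

Aperture: f/5.6 → f/5 → f/4.5 → f/4 — 1 stop larger aperture (brighter).
Shutter speed: 1/8 → 1/10 → 1/13 → 1/15 — 1 stop faster (darker).
ISO: 320 → 400 → 500 → 640 → 800 → 1000 → 1250 → 1600 → 2000 → 2500 → 3200 — 3 1/3 stops higher (brighter).
Net: +1 −1 +3 1/3 = +3 1/3 stops.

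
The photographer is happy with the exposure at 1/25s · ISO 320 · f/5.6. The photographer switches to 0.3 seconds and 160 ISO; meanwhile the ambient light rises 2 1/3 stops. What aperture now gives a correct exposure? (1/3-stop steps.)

Scene light: 2 1/3 stops brighter.
Shutter speed: 1/25 → 1/20 → 1/15 → 1/13 → 1/10 → 1/8 → 1/6 → 1/5 → 1/4 → 0.3 — 3 stops slower (brighter).
ISO: 320 → 250 → 200 → 160 — 1 stop lower (darker).
Net so far: 4 1/3 stops brighter. Aperture: f/5.6 → f/6.3 → f/7.1 → f/8 → f/9 → f/10 → f/11 → f/13 → f/14 → f/16 → f/18 → f/20 → f/22 → f/25.

f/25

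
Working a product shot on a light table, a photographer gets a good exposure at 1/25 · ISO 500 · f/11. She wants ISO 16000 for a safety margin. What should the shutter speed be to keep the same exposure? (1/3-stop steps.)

ISO: 500 → 640 → 800 → 1000 → 1250 → 1600 → 2000 → 2500 → 3200 → 4000 → 5000 → 6400 → 8000 → 10000 → 12800 → 16000 — 5 stops raised (brighter).
Need 5 stops darker from the shutter speed: 1/25 → 1/30 → 1/40 → 1/50 → 1/60 → 1/80 → 1/100 → 1/125 → 1/160 → 1/200 → 1/250 → 1/320 → 1/400 → 1/500 → 1/640 → 1/800.

1/800s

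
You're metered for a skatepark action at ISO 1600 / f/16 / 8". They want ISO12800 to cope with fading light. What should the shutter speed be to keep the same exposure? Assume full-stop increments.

ISO: 1600 → 3200 → 6400 → 12800 — 3 stops raised (brighter).
Need 3 stops darker from the shutter speed: 8 → 4 → 2 → 1.

1 s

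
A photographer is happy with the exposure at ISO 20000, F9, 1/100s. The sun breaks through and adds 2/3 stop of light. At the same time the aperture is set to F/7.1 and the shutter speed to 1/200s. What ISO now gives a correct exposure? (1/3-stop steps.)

Scene light: 2/3 stop brighter.
Aperture: f/9 → f/8 → f/7.1 — 2/3 stop opened up (brighter).
Shutter speed: 1/100 → 1/125 → 1/160 → 1/200 — 1 stop shorter (darker).
Net so far: 1/3 stop brighter. ISO: 20000 → 16000.

ISO 16000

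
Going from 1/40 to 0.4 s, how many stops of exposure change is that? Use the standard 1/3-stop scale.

1/40 → 1/30 → 1/25 → 1/20 → 1/15 → 1/13 → 1/10 → 1/8 → 1/6 → 1/5 → 1/4 → 0.3 → 0.4 — count the steps: 12 third-stops = 4 stops.

4 stops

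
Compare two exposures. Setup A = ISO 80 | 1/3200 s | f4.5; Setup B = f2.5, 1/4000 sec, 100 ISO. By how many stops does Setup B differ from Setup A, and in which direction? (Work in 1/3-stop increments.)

1 2/3 stops brighter

Aperture: f/4.5 → f/4 → f/3.5 → f/3.2 → f/2.8 → f/2.5 — 1 2/3 stops larger aperture (brighter).
Shutter speed: 1/3200 → 1/4000 — 1/3 stop shorter (darker).
ISO: 80 → 100 — 1/3 stop higher (brighter).
Net: +1 2/3 −1/3 +1/3 = +1 2/3 stops.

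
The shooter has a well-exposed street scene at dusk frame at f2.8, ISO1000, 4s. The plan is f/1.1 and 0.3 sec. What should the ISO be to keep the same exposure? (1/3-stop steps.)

Aperture: f/2.8 → f/2.5 → f/2.2 → f/2 → f/1.8 → f/1.6 → f/1.4 → f/1.2 → f/1.1 — 2 2/3 stops wider (brighter).
Shutter speed: 4 → 3.2 → 2.5 → 2 → 1.6 → 1.3 → 1 → 0.8 → 0.6 → 0.5 → 0.4 → 0.3 — 3 2/3 stops faster (darker).
Net change so far: 1 stop darker. Offset with the ISO: 1000 → 1250 → 1600 → 2000.

ISO 2000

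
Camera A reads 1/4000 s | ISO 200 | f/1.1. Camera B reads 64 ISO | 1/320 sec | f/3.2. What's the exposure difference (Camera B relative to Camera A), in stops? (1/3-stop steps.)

Aperture: f/1.1 → f/1.2 → f/1.4 → f/1.6 → f/1.8 → f/2 → f/2.2 → f/2.5 → f/2.8 → f/3.2 — 3 stops smaller aperture (darker).
Shutter speed: 1/4000 → 1/3200 → 1/2500 → 1/2000 → 1/1600 → 1/1250 → 1/1000 → 1/800 → 1/640 → 1/500 → 1/400 → 1/320 — 3 2/3 stops slower (brighter).
ISO: 200 → 160 → 125 → 100 → 80 → 64 — 1 2/3 stops dropped (darker).
Net: −3 +3 2/3 −1 2/3 = −1 stop.

1 stop darker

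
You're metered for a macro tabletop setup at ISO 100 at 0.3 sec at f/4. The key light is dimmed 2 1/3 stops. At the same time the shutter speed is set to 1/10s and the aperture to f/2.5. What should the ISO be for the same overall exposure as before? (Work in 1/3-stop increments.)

Scene light: 2 1/3 stops darker.
Shutter speed: 0.3 → 1/4 → 1/5 → 1/6 → 1/8 → 1/10 — 1 2/3 stops faster (darker).
Aperture: f/4 → f/3.5 → f/3.2 → f/2.8 → f/2.5 — 1 1/3 stops opened up (brighter).
Net so far: 2 2/3 stops darker. ISO: 100 → 125 → 160 → 200 → 250 → 320 → 400 → 500 → 640.

ISO 640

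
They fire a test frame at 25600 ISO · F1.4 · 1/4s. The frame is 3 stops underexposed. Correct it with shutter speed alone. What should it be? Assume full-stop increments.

Underexposed by 3 stops → need 3 stops brighter.
Shutter speed: 1/4 → 1/2 → 1 → 2.

2 s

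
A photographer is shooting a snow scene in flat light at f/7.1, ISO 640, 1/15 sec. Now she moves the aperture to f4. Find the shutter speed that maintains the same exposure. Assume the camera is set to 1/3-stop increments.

Aperture: f/7.1 → f/6.3 → f/5.6 → f/5 → f/4.5 → f/4 — 1 2/3 stops larger aperture (brighter).
Need 1 2/3 stops darker from the shutter speed: 1/15 → 1/20 → 1/25 → 1/30 → 1/40 → 1/50.

1/50s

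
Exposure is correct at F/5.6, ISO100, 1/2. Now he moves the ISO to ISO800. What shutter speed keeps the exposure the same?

ISO: 100 → 200 → 400 → 800 — 3 stops raised (brighter).
Need 3 stops darker from the shutter speed: 1/2 → 1/4 → 1/8 → 1/15.

1/15s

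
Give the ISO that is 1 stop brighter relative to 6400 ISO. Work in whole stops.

ISO 12800

ISO: 6400 → 12800 — 1 stop raised (brighter).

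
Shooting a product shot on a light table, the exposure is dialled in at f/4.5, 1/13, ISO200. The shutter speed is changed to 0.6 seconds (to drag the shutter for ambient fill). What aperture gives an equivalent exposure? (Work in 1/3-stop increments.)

f/13

Shutter speed: 1/13 → 1/10 → 1/8 → 1/6 → 1/5 → 1/4 → 0.3 → 0.4 → 0.5 → 0.6 — 3 stops slower (brighter).
Need 3 stops darker from the aperture: f/4.5 → f/5 → f/5.6 → f/6.3 → f/7.1 → f/8 → f/9 → f/10 → f/11 → f/13.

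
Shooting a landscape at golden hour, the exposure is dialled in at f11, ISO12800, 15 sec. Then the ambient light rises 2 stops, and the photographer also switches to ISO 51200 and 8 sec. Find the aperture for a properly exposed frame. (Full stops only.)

f/32

Scene light: 2 stops brighter.
ISO: 12800 → 25600 → 51200 — 2 stops higher (brighter).
Shutter speed: 15 → 8 — 1 stop shorter (darker).
Net so far: 3 stops brighter. Aperture: f/11 → f/16 → f/22 → f/32.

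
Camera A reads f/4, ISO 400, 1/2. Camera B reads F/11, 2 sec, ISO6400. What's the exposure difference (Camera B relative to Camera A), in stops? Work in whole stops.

3 stops brighter

Aperture: f/4 → f/5.6 → f/8 → f/11 — 3 stops smaller aperture (darker).
Shutter speed: 1/2 → 1 → 2 — 2 stops slower (brighter).
ISO: 400 → 800 → 1600 → 3200 → 6400 — 4 stops higher (brighter).
Net: −3 +2 +4 = +3 stops.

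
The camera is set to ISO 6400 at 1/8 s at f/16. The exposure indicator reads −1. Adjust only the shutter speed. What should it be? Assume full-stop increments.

Underexposed by 1 stop → need 1 stop brighter.
Shutter speed: 1/8 → 1/4.

1/4s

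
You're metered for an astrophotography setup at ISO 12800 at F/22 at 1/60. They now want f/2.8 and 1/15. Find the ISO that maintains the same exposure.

Aperture: f/22 → f/16 → f/11 → f/8 → f/5.6 → f/4 → f/2.8 — 6 stops larger aperture (brighter).
Shutter speed: 1/60 → 1/30 → 1/15 — 2 stops slower (brighter).
Net change so far: 8 stops brighter. Offset with the ISO: 12800 → 6400 → 3200 → 1600 → 800 → 400 → 200 → 100 → 50.

ISO 50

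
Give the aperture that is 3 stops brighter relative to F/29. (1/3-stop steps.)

f/10

Aperture: f/29 → f/25 → f/22 → f/20 → f/18 → f/16 → f/14 → f/13 → f/11 → f/10 — 3 stops wider (brighter).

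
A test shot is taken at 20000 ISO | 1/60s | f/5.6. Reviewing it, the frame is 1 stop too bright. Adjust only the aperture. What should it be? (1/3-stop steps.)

f/8

Overexposed by 1 stop → need 1 stop darker.
Aperture: f/5.6 → f/6.3 → f/7.1 → f/8.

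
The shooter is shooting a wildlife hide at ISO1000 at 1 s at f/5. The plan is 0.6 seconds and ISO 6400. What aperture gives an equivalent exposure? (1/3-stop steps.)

f/10

Shutter speed: 1 → 0.8 → 0.6 — 2/3 stop shorter (darker).
ISO: 1000 → 1250 → 1600 → 2000 → 2500 → 3200 → 4000 → 5000 → 6400 — 2 2/3 stops higher (brighter).
Net change so far: 2 stops brighter. Offset with the aperture: f/5 → f/5.6 → f/6.3 → f/7.1 → f/8 → f/9 → f/10.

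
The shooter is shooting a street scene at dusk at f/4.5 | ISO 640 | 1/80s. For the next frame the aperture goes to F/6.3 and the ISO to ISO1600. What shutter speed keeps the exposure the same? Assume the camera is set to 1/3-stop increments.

Aperture: f/4.5 → f/5 → f/5.6 → f/6.3 — 1 stop stopped down (darker).
ISO: 640 → 800 → 1000 → 1250 → 1600 — 1 1/3 stops higher (brighter).
Net change so far: 1/3 stop brighter. Offset with the shutter speed: 1/80 → 1/100.

1/100s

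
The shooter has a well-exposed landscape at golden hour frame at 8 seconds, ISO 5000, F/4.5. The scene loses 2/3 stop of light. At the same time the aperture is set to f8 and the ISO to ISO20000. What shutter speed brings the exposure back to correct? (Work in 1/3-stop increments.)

Scene light: 2/3 stop darker.
Aperture: f/4.5 → f/5 → f/5.6 → f/6.3 → f/7.1 → f/8 — 1 2/3 stops stopped down (darker).
ISO: 5000 → 6400 → 8000 → 10000 → 12800 → 16000 → 20000 — 2 stops higher (brighter).
Net so far: 1/3 stop darker. Shutter speed: 8 → 10.

10 s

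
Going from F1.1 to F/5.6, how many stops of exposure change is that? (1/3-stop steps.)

4 2/3 stops

f/1.1 → f/1.2 → f/1.4 → f/1.6 → f/1.8 → f/2 → f/2.2 → f/2.5 → f/2.8 → f/3.2 → f/3.5 → f/4 → f/4.5 → f/5 → f/5.6 — count the steps: 14 third-stops = 4 2/3 stops.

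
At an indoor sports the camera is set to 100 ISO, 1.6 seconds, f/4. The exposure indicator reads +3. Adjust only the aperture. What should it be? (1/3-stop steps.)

f/11

Overexposed by 3 stops → need 3 stops darker.
Aperture: f/4 → f/4.5 → f/5 → f/5.6 → f/6.3 → f/7.1 → f/8 → f/9 → f/10 → f/11.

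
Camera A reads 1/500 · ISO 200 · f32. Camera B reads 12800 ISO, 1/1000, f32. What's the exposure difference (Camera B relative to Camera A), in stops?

5 stops brighter

Aperture: unchanged.
Shutter speed: 1/500 → 1/1000 — 1 stop faster (darker).
ISO: 200 → 400 → 800 → 1600 → 3200 → 6400 → 12800 — 6 stops raised (brighter).
Net: −1 +6 = +5 stops.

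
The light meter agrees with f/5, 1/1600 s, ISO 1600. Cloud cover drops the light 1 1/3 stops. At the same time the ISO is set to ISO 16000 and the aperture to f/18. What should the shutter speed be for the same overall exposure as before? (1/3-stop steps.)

1/500s

Scene light: 1 1/3 stops darker.
ISO: 1600 → 2000 → 2500 → 3200 → 4000 → 5000 → 6400 → 8000 → 10000 → 12800 → 16000 — 3 1/3 stops higher (brighter).
Aperture: f/5 → f/5.6 → f/6.3 → f/7.1 → f/8 → f/9 → f/10 → f/11 → f/13 → f/14 → f/16 → f/18 — 3 2/3 stops smaller aperture (darker).
Net so far: 1 2/3 stops darker. Shutter speed: 1/1600 → 1/1250 → 1/1000 → 1/800 → 1/640 → 1/500.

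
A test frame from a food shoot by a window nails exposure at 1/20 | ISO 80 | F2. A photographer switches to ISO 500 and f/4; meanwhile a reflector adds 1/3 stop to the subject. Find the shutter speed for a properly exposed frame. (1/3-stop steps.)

1/40s

Scene light: 1/3 stop brighter.
ISO: 80 → 100 → 125 → 160 → 200 → 250 → 320 → 400 → 500 — 2 2/3 stops higher (brighter).
Aperture: f/2 → f/2.2 → f/2.5 → f/2.8 → f/3.2 → f/3.5 → f/4 — 2 stops smaller aperture (darker).
Net so far: 1 stop brighter. Shutter speed: 1/20 → 1/25 → 1/30 → 1/40.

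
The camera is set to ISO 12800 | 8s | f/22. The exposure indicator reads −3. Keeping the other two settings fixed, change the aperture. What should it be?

f/8

Underexposed by 3 stops → need 3 stops brighter.
Aperture: f/22 → f/16 → f/11 → f/8.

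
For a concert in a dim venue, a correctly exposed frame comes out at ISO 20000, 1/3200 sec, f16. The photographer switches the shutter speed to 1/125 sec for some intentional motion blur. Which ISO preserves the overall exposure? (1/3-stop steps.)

Shutter speed: 1/3200 → 1/2500 → 1/2000 → 1/1600 → 1/1250 → 1/1000 → 1/800 → 1/640 → 1/500 → 1/400 → 1/320 → 1/250 → 1/200 → 1/160 → 1/125 — 4 2/3 stops slower (brighter).
Need 4 2/3 stops darker from the ISO: 20000 → 16000 → 12800 → 10000 → 8000 → 6400 → 5000 → 4000 → 3200 → 2500 → 2000 → 1600 → 1250 → 1000 → 800.

ISO 800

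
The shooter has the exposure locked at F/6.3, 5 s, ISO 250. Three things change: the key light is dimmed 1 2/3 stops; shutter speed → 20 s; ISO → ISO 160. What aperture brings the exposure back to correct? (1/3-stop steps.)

f/5.6

Scene light: 1 2/3 stops darker.
Shutter speed: 5 → 6 → 8 → 10 → 13 → 15 → 20 — 2 stops slower (brighter).
ISO: 250 → 200 → 160 — 2/3 stop lower (darker).
Net so far: 1/3 stop darker. Aperture: f/6.3 → f/5.6.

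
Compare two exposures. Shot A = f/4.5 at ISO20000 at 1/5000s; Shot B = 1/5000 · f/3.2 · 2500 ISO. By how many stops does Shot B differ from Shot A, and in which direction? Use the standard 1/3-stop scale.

2 stops darker

Aperture: f/4.5 → f/4 → f/3.5 → f/3.2 — 1 stop opened up (brighter).
Shutter speed: unchanged.
ISO: 20000 → 16000 → 12800 → 10000 → 8000 → 6400 → 5000 → 4000 → 3200 → 2500 — 3 stops dropped (darker).
Net: +1 −3 = −2 stops.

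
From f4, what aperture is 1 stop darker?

Aperture: f/4 → f/5.6 — 1 stop smaller aperture (darker).

f/5.6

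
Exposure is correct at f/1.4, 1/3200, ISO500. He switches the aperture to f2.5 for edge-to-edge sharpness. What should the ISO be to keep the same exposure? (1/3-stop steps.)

ISO 1600

Aperture: f/1.4 → f/1.6 → f/1.8 → f/2 → f/2.2 → f/2.5 — 1 2/3 stops stopped down (darker).
Need 1 2/3 stops brighter from the ISO: 500 → 640 → 800 → 1000 → 1250 → 1600.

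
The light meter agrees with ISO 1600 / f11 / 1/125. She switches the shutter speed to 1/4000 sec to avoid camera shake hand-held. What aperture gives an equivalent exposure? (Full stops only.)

f/2

Shutter speed: 1/125 → 1/250 → 1/500 → 1/1000 → 1/2000 → 1/4000 — 5 stops shorter (darker).
Need 5 stops brighter from the aperture: f/11 → f/8 → f/5.6 → f/4 → f/2.8 → f/2.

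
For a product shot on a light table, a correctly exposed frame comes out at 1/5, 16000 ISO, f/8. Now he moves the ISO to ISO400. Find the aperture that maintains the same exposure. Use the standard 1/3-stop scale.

ISO: 16000 → 12800 → 10000 → 8000 → 6400 → 5000 → 4000 → 3200 → 2500 → 2000 → 1600 → 1250 → 1000 → 800 → 640 → 500 → 400 — 5 1/3 stops lower (darker).
Need 5 1/3 stops brighter from the aperture: f/8 → f/7.1 → f/6.3 → f/5.6 → f/5 → f/4.5 → f/4 → f/3.5 → f/3.2 → f/2.8 → f/2.5 → f/2.2 → f/2 → f/1.8 → f/1.6 → f/1.4 → f/1.2.

f/1.2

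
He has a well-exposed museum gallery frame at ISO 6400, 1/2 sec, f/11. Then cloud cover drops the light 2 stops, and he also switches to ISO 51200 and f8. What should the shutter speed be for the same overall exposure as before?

Scene light: 2 stops darker.
ISO: 6400 → 12800 → 25600 → 51200 — 3 stops higher (brighter).
Aperture: f/11 → f/8 — 1 stop opened up (brighter).
Net so far: 2 stops brighter. Shutter speed: 1/2 → 1/4 → 1/8.

1/8s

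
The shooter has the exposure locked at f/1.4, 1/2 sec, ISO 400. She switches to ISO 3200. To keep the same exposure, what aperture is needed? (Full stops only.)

ISO: 400 → 800 → 1600 → 3200 — 3 stops higher (brighter).
Need 3 stops darker from the aperture: f/1.4 → f/2 → f/2.8 → f/4.

f/4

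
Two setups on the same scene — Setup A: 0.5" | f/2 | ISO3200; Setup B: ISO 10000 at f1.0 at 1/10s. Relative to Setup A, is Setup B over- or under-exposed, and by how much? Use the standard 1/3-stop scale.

Aperture: f/2 → f/1.8 → f/1.6 → f/1.4 → f/1.2 → f/1.1 → f/1.0 — 2 stops opened up (brighter).
Shutter speed: 0.5 → 0.4 → 0.3 → 1/4 → 1/5 → 1/6 → 1/8 → 1/10 — 2 1/3 stops shorter (darker).
ISO: 3200 → 4000 → 5000 → 6400 → 8000 → 10000 — 1 2/3 stops raised (brighter).
Net: +2 −2 1/3 +1 2/3 = +1 1/3 stops.

1 1/3 stops brighter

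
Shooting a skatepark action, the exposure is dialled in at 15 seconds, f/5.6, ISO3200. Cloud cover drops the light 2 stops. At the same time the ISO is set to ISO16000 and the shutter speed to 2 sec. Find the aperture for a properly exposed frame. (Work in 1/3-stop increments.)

Scene light: 2 stops darker.
ISO: 3200 → 4000 → 5000 → 6400 → 8000 → 10000 → 12800 → 16000 — 2 1/3 stops higher (brighter).
Shutter speed: 15 → 13 → 10 → 8 → 6 → 5 → 4 → 3.2 → 2.5 → 2 — 3 stops faster (darker).
Net so far: 2 2/3 stops darker. Aperture: f/5.6 → f/5 → f/4.5 → f/4 → f/3.5 → f/3.2 → f/2.8 → f/2.5 → f/2.2.

f/2.2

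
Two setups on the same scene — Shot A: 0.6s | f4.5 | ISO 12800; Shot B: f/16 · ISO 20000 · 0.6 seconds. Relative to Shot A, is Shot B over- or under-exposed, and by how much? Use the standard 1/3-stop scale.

3 stops darker

Aperture: f/4.5 → f/5 → f/5.6 → f/6.3 → f/7.1 → f/8 → f/9 → f/10 → f/11 → f/13 → f/14 → f/16 — 3 2/3 stops narrower (darker).
Shutter speed: unchanged.
ISO: 12800 → 16000 → 20000 — 2/3 stop raised (brighter).
Net: −3 2/3 +2/3 = −3 stops.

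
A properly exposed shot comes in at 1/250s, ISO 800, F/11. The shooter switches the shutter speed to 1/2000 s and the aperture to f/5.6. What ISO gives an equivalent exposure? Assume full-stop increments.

Shutter speed: 1/250 → 1/500 → 1/1000 → 1/2000 — 3 stops shorter (darker).
Aperture: f/11 → f/8 → f/5.6 — 2 stops opened up (brighter).
Net change so far: 1 stop darker. Offset with the ISO: 800 → 1600.

ISO 1600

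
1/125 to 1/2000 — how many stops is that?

1/125 → 1/250 → 1/500 → 1/1000 → 1/2000 — count the steps: 4 stops.

4 stops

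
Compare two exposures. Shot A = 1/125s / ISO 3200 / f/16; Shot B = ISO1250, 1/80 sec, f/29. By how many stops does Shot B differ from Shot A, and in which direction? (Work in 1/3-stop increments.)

Aperture: f/16 → f/18 → f/20 → f/22 → f/25 → f/29 — 1 2/3 stops smaller aperture (darker).
Shutter speed: 1/125 → 1/100 → 1/80 — 2/3 stop slower (brighter).
ISO: 3200 → 2500 → 2000 → 1600 → 1250 — 1 1/3 stops lower (darker).
Net: −1 2/3 +2/3 −1 1/3 = −2 1/3 stops.

2 1/3 stops darker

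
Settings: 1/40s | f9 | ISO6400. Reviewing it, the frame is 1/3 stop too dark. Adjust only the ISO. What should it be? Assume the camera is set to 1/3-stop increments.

Underexposed by 1/3 stop → need 1/3 stop brighter.
ISO: 6400 → 8000.

ISO 8000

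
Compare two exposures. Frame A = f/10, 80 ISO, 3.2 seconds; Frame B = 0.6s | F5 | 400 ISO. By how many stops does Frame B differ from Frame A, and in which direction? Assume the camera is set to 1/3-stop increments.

2 stops brighter

Aperture: f/10 → f/9 → f/8 → f/7.1 → f/6.3 → f/5.6 → f/5 — 2 stops larger aperture (brighter).
Shutter speed: 3.2 → 2.5 → 2 → 1.6 → 1.3 → 1 → 0.8 → 0.6 — 2 1/3 stops faster (darker).
ISO: 80 → 100 → 125 → 160 → 200 → 250 → 320 → 400 — 2 1/3 stops raised (brighter).
Net: +2 −2 1/3 +2 1/3 = +2 stops.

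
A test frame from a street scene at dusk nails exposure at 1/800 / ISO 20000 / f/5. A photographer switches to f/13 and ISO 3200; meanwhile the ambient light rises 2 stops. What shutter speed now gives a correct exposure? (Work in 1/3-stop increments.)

Scene light: 2 stops brighter.
Aperture: f/5 → f/5.6 → f/6.3 → f/7.1 → f/8 → f/9 → f/10 → f/11 → f/13 — 2 2/3 stops stopped down (darker).
ISO: 20000 → 16000 → 12800 → 10000 → 8000 → 6400 → 5000 → 4000 → 3200 — 2 2/3 stops dropped (darker).
Net so far: 3 1/3 stops darker. Shutter speed: 1/800 → 1/640 → 1/500 → 1/400 → 1/320 → 1/250 → 1/200 → 1/160 → 1/125 → 1/100 → 1/80.

1/80s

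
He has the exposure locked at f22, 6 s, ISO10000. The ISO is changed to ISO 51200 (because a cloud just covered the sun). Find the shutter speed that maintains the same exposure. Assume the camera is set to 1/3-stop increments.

ISO: 10000 → 12800 → 16000 → 20000 → 25600 → 32000 → 40000 → 51200 — 2 1/3 stops raised (brighter).
Need 2 1/3 stops darker from the shutter speed: 6 → 5 → 4 → 3.2 → 2.5 → 2 → 1.6 → 1.3.

1.3 s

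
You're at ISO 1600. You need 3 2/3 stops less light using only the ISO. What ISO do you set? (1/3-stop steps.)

ISO: 1600 → 1250 → 1000 → 800 → 640 → 500 → 400 → 320 → 250 → 200 → 160 → 125 — 3 2/3 stops dropped (darker).

ISO 125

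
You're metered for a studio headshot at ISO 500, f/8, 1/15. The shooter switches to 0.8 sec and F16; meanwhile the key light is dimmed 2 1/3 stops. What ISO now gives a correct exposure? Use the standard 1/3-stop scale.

ISO 800

Scene light: 2 1/3 stops darker.
Shutter speed: 1/15 → 1/13 → 1/10 → 1/8 → 1/6 → 1/5 → 1/4 → 0.3 → 0.4 → 0.5 → 0.6 → 0.8 — 3 2/3 stops slower (brighter).
Aperture: f/8 → f/9 → f/10 → f/11 → f/13 → f/14 → f/16 — 2 stops smaller aperture (darker).
Net so far: 2/3 stop darker. ISO: 500 → 640 → 800.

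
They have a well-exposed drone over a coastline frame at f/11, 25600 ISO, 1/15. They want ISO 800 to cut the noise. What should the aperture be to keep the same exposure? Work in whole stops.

ISO: 25600 → 12800 → 6400 → 3200 → 1600 → 800 — 5 stops lower (darker).
Need 5 stops brighter from the aperture: f/11 → f/8 → f/5.6 → f/4 → f/2.8 → f/2.

f/2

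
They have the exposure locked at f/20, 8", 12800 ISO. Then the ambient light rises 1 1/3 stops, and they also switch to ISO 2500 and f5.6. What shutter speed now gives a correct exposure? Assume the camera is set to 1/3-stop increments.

Scene light: 1 1/3 stops brighter.
ISO: 12800 → 10000 → 8000 → 6400 → 5000 → 4000 → 3200 → 2500 — 2 1/3 stops lower (darker).
Aperture: f/20 → f/18 → f/16 → f/14 → f/13 → f/11 → f/10 → f/9 → f/8 → f/7.1 → f/6.3 → f/5.6 — 3 2/3 stops wider (brighter).
Net so far: 2 2/3 stops brighter. Shutter speed: 8 → 6 → 5 → 4 → 3.2 → 2.5 → 2 → 1.6 → 1.3.

1.3 s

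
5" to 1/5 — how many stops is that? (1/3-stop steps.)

5 → 4 → 3.2 → 2.5 → 2 → 1.6 → 1.3 → 1 → 0.8 → 0.6 → 0.5 → 0.4 → 0.3 → 1/4 → 1/5 — count the steps: 14 third-stops = 4 2/3 stops.

4 2/3 stops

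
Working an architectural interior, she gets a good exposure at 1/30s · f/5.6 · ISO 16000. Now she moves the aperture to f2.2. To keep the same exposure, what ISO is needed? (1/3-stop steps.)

ISO 2500

Aperture: f/5.6 → f/5 → f/4.5 → f/4 → f/3.5 → f/3.2 → f/2.8 → f/2.5 → f/2.2 — 2 2/3 stops opened up (brighter).
Need 2 2/3 stops darker from the ISO: 16000 → 12800 → 10000 → 8000 → 6400 → 5000 → 4000 → 3200 → 2500.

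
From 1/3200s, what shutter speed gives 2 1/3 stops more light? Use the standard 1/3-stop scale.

Shutter speed: 1/3200 → 1/2500 → 1/2000 → 1/1600 → 1/1250 → 1/1000 → 1/800 → 1/640 — 2 1/3 stops slower (brighter).

1/640s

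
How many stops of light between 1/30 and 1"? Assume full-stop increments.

1/30 → 1/15 → 1/8 → 1/4 → 1/2 → 1 — count the steps: 5 stops.

5 stops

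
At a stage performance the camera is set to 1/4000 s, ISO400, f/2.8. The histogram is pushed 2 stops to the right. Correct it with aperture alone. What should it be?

Overexposed by 2 stops → need 2 stops darker.
Aperture: f/2.8 → f/4 → f/5.6.

f/5.6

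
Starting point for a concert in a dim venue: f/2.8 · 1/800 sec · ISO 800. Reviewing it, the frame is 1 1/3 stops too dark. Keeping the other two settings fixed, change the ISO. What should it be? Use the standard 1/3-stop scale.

Underexposed by 1 1/3 stops → need 1 1/3 stops brighter.
ISO: 800 → 1000 → 1250 → 1600 → 2000.

ISO 2000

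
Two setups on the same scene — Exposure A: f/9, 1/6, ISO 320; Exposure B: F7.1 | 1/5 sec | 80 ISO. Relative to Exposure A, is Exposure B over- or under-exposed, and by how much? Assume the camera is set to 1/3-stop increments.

Aperture: f/9 → f/8 → f/7.1 — 2/3 stop larger aperture (brighter).
Shutter speed: 1/6 → 1/5 — 1/3 stop slower (brighter).
ISO: 320 → 250 → 200 → 160 → 125 → 100 → 80 — 2 stops dropped (darker).
Net: +2/3 +1/3 −2 = −1 stop.

1 stop darker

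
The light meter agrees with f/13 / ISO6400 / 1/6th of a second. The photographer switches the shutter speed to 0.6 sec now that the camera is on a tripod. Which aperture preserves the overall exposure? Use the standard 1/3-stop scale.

Shutter speed: 1/6 → 1/5 → 1/4 → 0.3 → 0.4 → 0.5 → 0.6 — 2 stops longer (brighter).
Need 2 stops darker from the aperture: f/13 → f/14 → f/16 → f/18 → f/20 → f/22 → f/25.

f/25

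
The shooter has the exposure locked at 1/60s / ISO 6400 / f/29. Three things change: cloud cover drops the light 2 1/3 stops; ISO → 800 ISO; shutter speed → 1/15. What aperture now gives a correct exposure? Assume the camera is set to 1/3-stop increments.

f/9

Scene light: 2 1/3 stops darker.
ISO: 6400 → 5000 → 4000 → 3200 → 2500 → 2000 → 1600 → 1250 → 1000 → 800 — 3 stops lower (darker).
Shutter speed: 1/60 → 1/50 → 1/40 → 1/30 → 1/25 → 1/20 → 1/15 — 2 stops slower (brighter).
Net so far: 3 1/3 stops darker. Aperture: f/29 → f/25 → f/22 → f/20 → f/18 → f/16 → f/14 → f/13 → f/11 → f/10 → f/9.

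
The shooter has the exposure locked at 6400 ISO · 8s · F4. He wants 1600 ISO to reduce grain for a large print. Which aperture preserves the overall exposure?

f/2

ISO: 6400 → 3200 → 1600 — 2 stops lower (darker).
Need 2 stops brighter from the aperture: f/4 → f/2.8 → f/2.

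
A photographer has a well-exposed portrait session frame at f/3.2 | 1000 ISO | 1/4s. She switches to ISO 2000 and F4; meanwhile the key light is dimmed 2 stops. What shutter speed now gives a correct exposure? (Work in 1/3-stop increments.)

Scene light: 2 stops darker.
ISO: 1000 → 1250 → 1600 → 2000 — 1 stop raised (brighter).
Aperture: f/3.2 → f/3.5 → f/4 — 2/3 stop stopped down (darker).
Net so far: 1 2/3 stops darker. Shutter speed: 1/4 → 0.3 → 0.4 → 0.5 → 0.6 → 0.8.

0.8 s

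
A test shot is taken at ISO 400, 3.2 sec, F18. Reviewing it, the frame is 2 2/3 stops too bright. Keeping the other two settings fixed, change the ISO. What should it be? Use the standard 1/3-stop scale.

Overexposed by 2 2/3 stops → need 2 2/3 stops darker.
ISO: 400 → 320 → 250 → 200 → 160 → 125 → 100 → 80 → 64.

ISO 64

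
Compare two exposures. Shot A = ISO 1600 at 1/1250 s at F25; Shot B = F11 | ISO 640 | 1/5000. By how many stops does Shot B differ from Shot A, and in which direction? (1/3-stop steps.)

Aperture: f/25 → f/22 → f/20 → f/18 → f/16 → f/14 → f/13 → f/11 — 2 1/3 stops opened up (brighter).
Shutter speed: 1/1250 → 1/1600 → 1/2000 → 1/2500 → 1/3200 → 1/4000 → 1/5000 — 2 stops faster (darker).
ISO: 1600 → 1250 → 1000 → 800 → 640 — 1 1/3 stops lower (darker).
Net: +2 1/3 −2 −1 1/3 = −1 stop.

1 stop darker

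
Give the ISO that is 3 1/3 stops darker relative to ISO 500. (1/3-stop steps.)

ISO 50

ISO: 500 → 400 → 320 → 250 → 200 → 160 → 125 → 100 → 80 → 64 → 50 — 3 1/3 stops lower (darker).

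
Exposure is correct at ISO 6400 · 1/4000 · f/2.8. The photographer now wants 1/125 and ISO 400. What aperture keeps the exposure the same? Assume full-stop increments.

f/4

Shutter speed: 1/4000 → 1/2000 → 1/1000 → 1/500 → 1/250 → 1/125 — 5 stops longer (brighter).
ISO: 6400 → 3200 → 1600 → 800 → 400 — 4 stops lower (darker).
Net change so far: 1 stop brighter. Offset with the aperture: f/2.8 → f/4.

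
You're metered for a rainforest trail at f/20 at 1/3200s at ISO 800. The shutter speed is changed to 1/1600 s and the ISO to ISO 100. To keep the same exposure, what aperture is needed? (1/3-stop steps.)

Shutter speed: 1/3200 → 1/2500 → 1/2000 → 1/1600 — 1 stop slower (brighter).
ISO: 800 → 640 → 500 → 400 → 320 → 250 → 200 → 160 → 125 → 100 — 3 stops lower (darker).
Net change so far: 2 stops darker. Offset with the aperture: f/20 → f/18 → f/16 → f/14 → f/13 → f/11 → f/10.

f/10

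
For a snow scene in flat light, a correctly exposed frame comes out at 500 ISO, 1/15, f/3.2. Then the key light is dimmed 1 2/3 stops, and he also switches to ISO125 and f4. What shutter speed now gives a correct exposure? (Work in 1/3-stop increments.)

1.3 s

Scene light: 1 2/3 stops darker.
ISO: 500 → 400 → 320 → 250 → 200 → 160 → 125 — 2 stops dropped (darker).
Aperture: f/3.2 → f/3.5 → f/4 — 2/3 stop stopped down (darker).
Net so far: 4 1/3 stops darker. Shutter speed: 1/15 → 1/13 → 1/10 → 1/8 → 1/6 → 1/5 → 1/4 → 0.3 → 0.4 → 0.5 → 0.6 → 0.8 → 1 → 1.3.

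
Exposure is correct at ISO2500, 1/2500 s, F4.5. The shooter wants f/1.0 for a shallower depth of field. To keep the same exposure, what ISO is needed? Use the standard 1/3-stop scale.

ISO 125

Aperture: f/4.5 → f/4 → f/3.5 → f/3.2 → f/2.8 → f/2.5 → f/2.2 → f/2 → f/1.8 → f/1.6 → f/1.4 → f/1.2 → f/1.1 → f/1.0 — 4 1/3 stops wider (brighter).
Need 4 1/3 stops darker from the ISO: 2500 → 2000 → 1600 → 1250 → 1000 → 800 → 640 → 500 → 400 → 320 → 250 → 200 → 160 → 125.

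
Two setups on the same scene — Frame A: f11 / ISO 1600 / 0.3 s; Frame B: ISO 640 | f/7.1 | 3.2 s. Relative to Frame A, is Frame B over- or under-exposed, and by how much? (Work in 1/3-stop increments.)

Aperture: f/11 → f/10 → f/9 → f/8 → f/7.1 — 1 1/3 stops larger aperture (brighter).
Shutter speed: 0.3 → 0.4 → 0.5 → 0.6 → 0.8 → 1 → 1.3 → 1.6 → 2 → 2.5 → 3.2 — 3 1/3 stops slower (brighter).
ISO: 1600 → 1250 → 1000 → 800 → 640 — 1 1/3 stops dropped (darker).
Net: +1 1/3 +3 1/3 −1 1/3 = +3 1/3 stops.

3 1/3 stops brighter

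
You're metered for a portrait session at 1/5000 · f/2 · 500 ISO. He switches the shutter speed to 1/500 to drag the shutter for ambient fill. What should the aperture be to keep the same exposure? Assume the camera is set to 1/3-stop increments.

f/6.3

Shutter speed: 1/5000 → 1/4000 → 1/3200 → 1/2500 → 1/2000 → 1/1600 → 1/1250 → 1/1000 → 1/800 → 1/640 → 1/500 — 3 1/3 stops longer (brighter).
Need 3 1/3 stops darker from the aperture: f/2 → f/2.2 → f/2.5 → f/2.8 → f/3.2 → f/3.5 → f/4 → f/4.5 → f/5 → f/5.6 → f/6.3.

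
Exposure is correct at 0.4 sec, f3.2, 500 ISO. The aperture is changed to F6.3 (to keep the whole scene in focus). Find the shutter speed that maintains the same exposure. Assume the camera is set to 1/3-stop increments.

Aperture: f/3.2 → f/3.5 → f/4 → f/4.5 → f/5 → f/5.6 → f/6.3 — 2 stops narrower (darker).
Need 2 stops brighter from the shutter speed: 0.4 → 0.5 → 0.6 → 0.8 → 1 → 1.3 → 1.6.

1.6 s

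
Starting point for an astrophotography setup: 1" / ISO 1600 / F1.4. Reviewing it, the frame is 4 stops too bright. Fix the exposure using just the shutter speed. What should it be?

1/15s

Overexposed by 4 stops → need 4 stops darker.
Shutter speed: 1 → 1/2 → 1/4 → 1/8 → 1/15.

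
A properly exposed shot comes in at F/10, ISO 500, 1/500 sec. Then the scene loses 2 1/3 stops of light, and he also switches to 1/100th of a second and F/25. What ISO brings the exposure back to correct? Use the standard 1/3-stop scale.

ISO 3200

Scene light: 2 1/3 stops darker.
Shutter speed: 1/500 → 1/400 → 1/320 → 1/250 → 1/200 → 1/160 → 1/125 → 1/100 — 2 1/3 stops slower (brighter).
Aperture: f/10 → f/11 → f/13 → f/14 → f/16 → f/18 → f/20 → f/22 → f/25 — 2 2/3 stops narrower (darker).
Net so far: 2 2/3 stops darker. ISO: 500 → 640 → 800 → 1000 → 1250 → 1600 → 2000 → 2500 → 3200.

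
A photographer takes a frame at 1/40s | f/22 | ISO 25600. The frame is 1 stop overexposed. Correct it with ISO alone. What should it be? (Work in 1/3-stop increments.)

ISO 12800

Overexposed by 1 stop → need 1 stop darker.
ISO: 25600 → 20000 → 16000 → 12800.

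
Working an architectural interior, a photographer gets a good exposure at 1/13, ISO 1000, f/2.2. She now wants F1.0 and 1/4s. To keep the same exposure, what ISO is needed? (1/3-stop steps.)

Aperture: f/2.2 → f/2 → f/1.8 → f/1.6 → f/1.4 → f/1.2 → f/1.1 → f/1.0 — 2 1/3 stops larger aperture (brighter).
Shutter speed: 1/13 → 1/10 → 1/8 → 1/6 → 1/5 → 1/4 — 1 2/3 stops slower (brighter).
Net change so far: 4 stops brighter. Offset with the ISO: 1000 → 800 → 640 → 500 → 400 → 320 → 250 → 200 → 160 → 125 → 100 → 80 → 64.

ISO 64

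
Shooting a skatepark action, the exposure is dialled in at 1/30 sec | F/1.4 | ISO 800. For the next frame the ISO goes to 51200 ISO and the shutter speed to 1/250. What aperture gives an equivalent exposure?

f/4

ISO: 800 → 1600 → 3200 → 6400 → 12800 → 25600 → 51200 — 6 stops raised (brighter).
Shutter speed: 1/30 → 1/60 → 1/125 → 1/250 — 3 stops shorter (darker).
Net change so far: 3 stops brighter. Offset with the aperture: f/1.4 → f/2 → f/2.8 → f/4.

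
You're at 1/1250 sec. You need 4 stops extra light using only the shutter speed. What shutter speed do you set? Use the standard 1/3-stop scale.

1/80s

Shutter speed: 1/1250 → 1/1000 → 1/800 → 1/640 → 1/500 → 1/400 → 1/320 → 1/250 → 1/200 → 1/160 → 1/125 → 1/100 → 1/80 — 4 stops longer (brighter).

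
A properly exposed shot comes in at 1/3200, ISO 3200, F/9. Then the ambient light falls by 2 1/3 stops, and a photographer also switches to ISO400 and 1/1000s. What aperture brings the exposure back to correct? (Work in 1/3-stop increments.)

f/2.5

Scene light: 2 1/3 stops darker.
ISO: 3200 → 2500 → 2000 → 1600 → 1250 → 1000 → 800 → 640 → 500 → 400 — 3 stops lower (darker).
Shutter speed: 1/3200 → 1/2500 → 1/2000 → 1/1600 → 1/1250 → 1/1000 — 1 2/3 stops slower (brighter).
Net so far: 3 2/3 stops darker. Aperture: f/9 → f/8 → f/7.1 → f/6.3 → f/5.6 → f/5 → f/4.5 → f/4 → f/3.5 → f/3.2 → f/2.8 → f/2.5.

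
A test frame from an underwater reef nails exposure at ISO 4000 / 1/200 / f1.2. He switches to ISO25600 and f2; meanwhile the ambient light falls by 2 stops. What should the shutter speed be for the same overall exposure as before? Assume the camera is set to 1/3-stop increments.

1/125s

Scene light: 2 stops darker.
ISO: 4000 → 5000 → 6400 → 8000 → 10000 → 12800 → 16000 → 20000 → 25600 — 2 2/3 stops raised (brighter).
Aperture: f/1.2 → f/1.4 → f/1.6 → f/1.8 → f/2 — 1 1/3 stops smaller aperture (darker).
Net so far: 2/3 stop darker. Shutter speed: 1/200 → 1/160 → 1/125.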